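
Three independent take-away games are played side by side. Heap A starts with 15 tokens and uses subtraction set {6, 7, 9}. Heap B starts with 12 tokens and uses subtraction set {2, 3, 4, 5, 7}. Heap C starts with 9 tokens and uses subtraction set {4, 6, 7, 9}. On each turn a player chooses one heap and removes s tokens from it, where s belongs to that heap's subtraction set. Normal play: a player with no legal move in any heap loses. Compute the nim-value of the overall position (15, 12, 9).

Heap A, S = {6, 7, 9}:
n :  0  1  2  3  4  5  6  7  8  9 10 11 12 13 14 15
G :  0  0  0  0  0  0  1  1  1  1  1  1  2  2  2  0
G_A(15) = 0.
Heap B, S = {2, 3, 4, 5, 7}:
G(0) = 0
G(1) = mex{} = 0
G(2) = mex{0} = 1
G(3) = mex{0,0} = 1
G(4) = mex{1,0,0} = 2
G(5) = mex{1,1,0,0} = 2
G(6) = mex{2,1,1,0} = 3
G(7) = mex{2,2,1,1,0} = 3
G(8) = mex{3,2,2,1,0} = 4
G(9) = mex{3,3,2,2,1} = 0
G(10) = mex{4,3,3,2,1} = 0
G(11) = mex{0,4,3,3,2} = 1
G(12) = mex{0,0,4,3,2} = 1
G_B(12) = 1.
Heap C, S = {4, 6, 7, 9}:
G(0) = 0
G(1) = mex{} = 0
G(2) = mex{} = 0
G(3) = mex{} = 0
G(4) = mex{0} = 1
G(5) = mex{0} = 1
G(6) = mex{0,0} = 1
G(7) = mex{0,0,0} = 1
G(8) = mex{1,0,0} = 2
G(9) = mex{1,0,0,0} = 2
G_C(9) = 2.
Combined Grundy value = 0 ⊕ 1 ⊕ 2 = 3.

3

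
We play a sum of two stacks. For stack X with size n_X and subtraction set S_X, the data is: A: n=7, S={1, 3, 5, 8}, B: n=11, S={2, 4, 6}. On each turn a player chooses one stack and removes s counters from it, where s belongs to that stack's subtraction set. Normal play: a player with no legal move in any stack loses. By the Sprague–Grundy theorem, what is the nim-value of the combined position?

Stack A, S = {1, 3, 5, 8}:
G(0) = 0
G(1) = mex{0} = 1
G(2) = mex{1} = 0
G(3) = mex{0,0} = 1
G(4) = mex{1,1} = 0
G(5) = mex{0,0,0} = 1
G(6) = mex{1,1,1} = 0
G(7) = mex{0,0,0} = 1
G_A(7) = 1.
Stack B, S = {2, 4, 6}:
G(0) = 0
G(1) = mex{} = 0
G(2) = mex{0} = 1
G(3) = mex{0} = 1
G(4) = mex{1,0} = 2
G(5) = mex{1,0} = 2
G(6) = mex{2,1,0} = 3
G(7) = mex{2,1,0} = 3
G(8) = mex{3,2,1} = 0
G(9) = mex{3,2,1} = 0
G(10) = mex{0,3,2} = 1
G(11) = mex{0,3,2} = 1
G_B(11) = 1.
Combined Grundy value = 1 ⊕ 1 = 0.

0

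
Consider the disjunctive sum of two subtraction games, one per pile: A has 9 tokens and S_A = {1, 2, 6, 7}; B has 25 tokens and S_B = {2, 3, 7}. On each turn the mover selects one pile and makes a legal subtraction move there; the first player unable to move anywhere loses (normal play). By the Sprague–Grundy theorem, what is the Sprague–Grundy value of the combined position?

Pile A, S = {1, 2, 6, 7}:
n : 0 1 2 3 4 5 6 7 8 9
G : 0 1 2 0 1 2 3 4 0 1
G_A(9) = 1.
Pile B, S = {2, 3, 7}:
G(0) = 0
G(1) = mex{} = 0
G(2) = mex{0} = 1
G(3) = mex{0,0} = 1
G(4) = mex{1,0} = 2
G(5) = mex{1,1} = 0
G(6) = mex{2,1} = 0
G(7) = mex{0,2,0} = 1
G(8) = mex{0,0,0} = 1
G(9) = mex{1,0,1} = 2
G(10) = mex{1,1,1} = 0
G(11) = mex{2,1,2} = 0
G(12) = mex{0,2,0} = 1
G(13) = mex{0,0,0} = 1
G(14) = mex{1,0,1} = 2
G(15) = mex{1,1,1} = 0
G(16) = mex{2,1,2} = 0
G(17) = mex{0,2,0} = 1
G(18) = mex{0,0,0} = 1
G(19) = mex{1,0,1} = 2
G(20) = mex{1,1,1} = 0
G(21) = mex{2,1,2} = 0
G(22) = mex{0,2,0} = 1
G(23) = mex{0,0,0} = 1
G(24) = mex{1,0,1} = 2
G(25) = mex{1,1,1} = 0
G_B(25) = 0.
Combined Grundy value = 1 ⊕ 0 = 1.

1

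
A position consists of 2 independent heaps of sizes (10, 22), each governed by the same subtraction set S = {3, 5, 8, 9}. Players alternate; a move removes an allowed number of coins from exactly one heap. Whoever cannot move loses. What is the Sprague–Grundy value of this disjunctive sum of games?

All heaps use S = {3, 5, 8, 9}:
G(0) = 0
G(1) = mex{} = 0
G(2) = mex{} = 0
G(3) = mex{0} = 1
G(4) = mex{0} = 1
G(5) = mex{0,0} = 1
G(6) = mex{1,0} = 2
G(7) = mex{1,0} = 2
G(8) = mex{1,1,0} = 2
G(9) = mex{2,1,0,0} = 3
G(10) = mex{2,1,0,0} = 3
G(11) = mex{2,2,1,0} = 3
G(12) = mex{3,2,1,1} = 0
G(13) = mex{3,2,1,1} = 0
G(14) = mex{3,3,2,1} = 0
G(15) = mex{0,3,2,2} = 1
G(16) = mex{0,3,2,2} = 1
G(17) = mex{0,0,3,2} = 1
G(18) = mex{1,0,3,3} = 2
G(19) = mex{1,0,3,3} = 2
G(20) = mex{1,1,0,3} = 2
G(21) = mex{2,1,0,0} = 3
G(22) = mex{2,1,0,0} = 3
Heap A: G(10) = 3.
Heap B: G(22) = 3.
Combined Grundy value = 3 ⊕ 3 = 0.

0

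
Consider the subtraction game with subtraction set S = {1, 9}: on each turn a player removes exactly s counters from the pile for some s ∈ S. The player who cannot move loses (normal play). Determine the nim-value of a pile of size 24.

0

n :  0  1  2  3  4  5  6  7  8  9 10 11 12 13 14 15 16 17 18 19 20 21 22 23 24
G :  0  1  0  1  0  1  0  1  0  1  0  1  0  1  0  1  0  1  0  1  0  1  0  1  0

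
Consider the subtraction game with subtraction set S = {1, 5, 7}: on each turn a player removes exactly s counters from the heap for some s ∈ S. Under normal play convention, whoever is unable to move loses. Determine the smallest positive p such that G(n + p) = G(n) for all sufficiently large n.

2

G(0) = 0
G(1) = mex{0} = 1
G(2) = mex{1} = 0
G(3) = mex{0} = 1
G(4) = mex{1} = 0
G(5) = mex{0,0} = 1
G(6) = mex{1,1} = 0
G(7) = mex{0,0,0} = 1
G(8) = mex{1,1,1} = 0
G(9) = mex{0,0,0} = 1
G(10) = mex{1,1,1} = 0
G(11) = mex{0,0,0} = 1
G(12) = mex{1,1,1} = 0
G(13) = mex{0,0,0} = 1
G(14) = mex{1,1,1} = 0
G(n+2) = G(n) holds for n = 0,…,6 (a full window of length max(S) = 7), so the sequence is purely periodic with period 2.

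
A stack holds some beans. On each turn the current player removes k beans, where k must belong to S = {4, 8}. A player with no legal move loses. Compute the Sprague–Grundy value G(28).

1

n :  0  1  2  3  4  5  6  7  8  9 10 11 12 13 14 15 16 17 18 19 20 21 22 23 24 25 26 27 28
G :  0  0  0  0  1  1  1  1  2  2  2  2  0  0  0  0  1  1  1  1  2  2  2  2  0  0  0  0  1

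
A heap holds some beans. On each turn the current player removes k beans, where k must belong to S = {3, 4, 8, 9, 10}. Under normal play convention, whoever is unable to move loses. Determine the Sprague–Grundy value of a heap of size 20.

0

G(0) = 0
G(1) = mex{} = 0
G(2) = mex{} = 0
G(3) = mex{0} = 1
G(4) = mex{0,0} = 1
G(5) = mex{0,0} = 1
G(6) = mex{1,0} = 2
G(7) = mex{1,1} = 0
G(8) = mex{1,1,0} = 2
G(9) = mex{2,1,0,0} = 3
G(10) = mex{0,2,0,0,0} = 1
G(11) = mex{2,0,1,0,0} = 3
G(12) = mex{3,2,1,1,0} = 4
G(13) = mex{1,3,1,1,1} = 0
G(14) = mex{3,1,2,1,1} = 0
G(15) = mex{4,3,0,2,1} = 5
G(16) = mex{0,4,2,0,2} = 1
G(17) = mex{0,0,3,2,0} = 1
G(18) = mex{5,0,1,3,2} = 4
G(19) = mex{1,5,3,1,3} = 0
G(20) = mex{1,1,4,3,1} = 0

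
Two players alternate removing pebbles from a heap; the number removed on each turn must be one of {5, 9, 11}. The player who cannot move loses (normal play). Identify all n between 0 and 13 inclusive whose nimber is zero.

0, 1, 2, 3, 4

n :  0  1  2  3  4  5  6  7  8  9 10 11 12 13
G :  0  0  0  0  0  1  1  1  1  1  2  2  2  2
P-positions are exactly the n with G(n) = 0.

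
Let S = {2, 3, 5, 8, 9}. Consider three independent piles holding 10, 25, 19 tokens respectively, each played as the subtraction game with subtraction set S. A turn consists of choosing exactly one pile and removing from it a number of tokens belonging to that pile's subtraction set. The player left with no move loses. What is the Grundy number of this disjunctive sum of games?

1

All piles use S = {2, 3, 5, 8, 9}:
G(0) = 0
G(1) = mex{} = 0
G(2) = mex{0} = 1
G(3) = mex{0,0} = 1
G(4) = mex{1,0} = 2
G(5) = mex{1,1,0} = 2
G(6) = mex{2,1,0} = 3
G(7) = mex{2,2,1} = 0
G(8) = mex{3,2,1,0} = 4
G(9) = mex{0,3,2,0,0} = 1
G(10) = mex{4,0,2,1,0} = 3
G(11) = mex{1,4,3,1,1} = 0
G(12) = mex{3,1,0,2,1} = 4
G(13) = mex{0,3,4,2,2} = 1
G(14) = mex{4,0,1,3,2} = 5
G(15) = mex{1,4,3,0,3} = 2
G(16) = mex{5,1,0,4,0} = 2
G(17) = mex{2,5,4,1,4} = 0
G(18) = mex{2,2,1,3,1} = 0
G(19) = mex{0,2,5,0,3} = 1
G(20) = mex{0,0,2,4,0} = 1
G(21) = mex{1,0,2,1,4} = 3
G(22) = mex{1,1,0,5,1} = 2
G(23) = mex{3,1,0,2,5} = 4
G(24) = mex{2,3,1,2,2} = 0
G(25) = mex{4,2,1,0,2} = 3
Pile A: G(10) = 3.
Pile B: G(25) = 3.
Pile C: G(19) = 1.
Combined Grundy value = 3 ⊕ 3 ⊕ 1 = 1.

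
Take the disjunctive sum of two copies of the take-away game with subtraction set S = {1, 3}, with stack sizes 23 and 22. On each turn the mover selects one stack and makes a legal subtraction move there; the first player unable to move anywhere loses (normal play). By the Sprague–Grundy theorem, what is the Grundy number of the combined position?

1

All stacks use S = {1, 3}:
G(0) = 0
G(1) = mex{0} = 1
G(2) = mex{1} = 0
G(3) = mex{0,0} = 1
G(4) = mex{1,1} = 0
G(5) = mex{0,0} = 1
G(6) = mex{1,1} = 0
G(7) = mex{0,0} = 1
G(8) = mex{1,1} = 0
G(9) = mex{0,0} = 1
G(10) = mex{1,1} = 0
G(11) = mex{0,0} = 1
G(12) = mex{1,1} = 0
G(13) = mex{0,0} = 1
G(14) = mex{1,1} = 0
G(15) = mex{0,0} = 1
G(16) = mex{1,1} = 0
G(17) = mex{0,0} = 1
G(18) = mex{1,1} = 0
G(19) = mex{0,0} = 1
G(20) = mex{1,1} = 0
G(21) = mex{0,0} = 1
G(22) = mex{1,1} = 0
G(23) = mex{0,0} = 1
Stack A: G(23) = 1.
Stack B: G(22) = 0.
Combined Grundy value = 1 ⊕ 0 = 1.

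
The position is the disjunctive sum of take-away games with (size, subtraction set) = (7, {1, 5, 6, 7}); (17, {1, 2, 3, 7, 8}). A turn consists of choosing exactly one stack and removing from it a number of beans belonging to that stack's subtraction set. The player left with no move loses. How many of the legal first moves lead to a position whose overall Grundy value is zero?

1

Stack A, S = {1, 5, 6, 7}:
G(0) = 0
G(1) = mex{0} = 1
G(2) = mex{1} = 0
G(3) = mex{0} = 1
G(4) = mex{1} = 0
G(5) = mex{0,0} = 1
G(6) = mex{1,1,0} = 2
G(7) = mex{2,0,1,0} = 3
G_A(7) = 3.
Stack B, S = {1, 2, 3, 7, 8}:
G(0) = 0
G(1) = mex{0} = 1
G(2) = mex{1,0} = 2
G(3) = mex{2,1,0} = 3
G(4) = mex{3,2,1} = 0
G(5) = mex{0,3,2} = 1
G(6) = mex{1,0,3} = 2
G(7) = mex{2,1,0,0} = 3
G(8) = mex{3,2,1,1,0} = 4
G(9) = mex{4,3,2,2,1} = 0
G(10) = mex{0,4,3,3,2} = 1
G(11) = mex{1,0,4,0,3} = 2
G(12) = mex{2,1,0,1,0} = 3
G(13) = mex{3,2,1,2,1} = 0
G(14) = mex{0,3,2,3,2} = 1
G(15) = mex{1,0,3,4,3} = 2
G(16) = mex{2,1,0,0,4} = 3
G(17) = mex{3,2,1,1,0} = 4
G_B(17) = 4.
Combined Grundy value = 3 ⊕ 4 = 7.
A winning move leaves total XOR = 0, i.e. changes one component's Grundy value g to g ⊕ X where X is the current total.
Stack A: need g' = 3⊕7 = 4. Options: 7−1→G=2, 7−5→G=0, 7−6→G=1, 7−7→G=0. Hits: 0.
Stack B: need g' = 4⊕7 = 3. Options: 17−1→G=3, 17−2→G=2, 17−3→G=1, 17−7→G=1, 17−8→G=0. Hits: 1.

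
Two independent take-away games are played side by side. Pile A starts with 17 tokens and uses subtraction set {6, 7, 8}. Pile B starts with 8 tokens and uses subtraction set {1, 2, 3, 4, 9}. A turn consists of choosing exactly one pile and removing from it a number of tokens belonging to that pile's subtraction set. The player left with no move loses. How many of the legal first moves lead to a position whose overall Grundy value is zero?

1

Pile A, S = {6, 7, 8}:
n :  0  1  2  3  4  5  6  7  8  9 10 11 12 13 14 15 16 17
G :  0  0  0  0  0  0  1  1  1  1  1  1  2  2  0  0  0  0
G_A(17) = 0.
Pile B, S = {1, 2, 3, 4, 9}:
G(0) = 0
G(1) = mex{0} = 1
G(2) = mex{1,0} = 2
G(3) = mex{2,1,0} = 3
G(4) = mex{3,2,1,0} = 4
G(5) = mex{4,3,2,1} = 0
G(6) = mex{0,4,3,2} = 1
G(7) = mex{1,0,4,3} = 2
G(8) = mex{2,1,0,4} = 3
G_B(8) = 3.
Combined Grundy value = 0 ⊕ 3 = 3.
A winning move leaves total XOR = 0, i.e. changes one component's Grundy value g to g ⊕ X where X is the current total.
Pile A: need g' = 0⊕3 = 3. Options: 17−6→G=1, 17−7→G=1, 17−8→G=1. Hits: 0.
Pile B: need g' = 3⊕3 = 0. Options: 8−1→G=2, 8−2→G=1, 8−3→G=0, 8−4→G=4. Hits: 1.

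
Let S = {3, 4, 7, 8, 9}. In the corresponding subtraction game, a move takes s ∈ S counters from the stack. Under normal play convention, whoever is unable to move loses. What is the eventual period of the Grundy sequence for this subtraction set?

12

n :  0  1  2  3  4  5  6  7  8  9 10 11 12 13 14 15 16 17 18 19 20 21 22 23 24 25
G :  0  0  0  1  1  1  2  2  2  3  3  3  0  0  0  1  1  1  2  2  2  3  3  3  0  0
G(n+12) = G(n) holds for n = 0,…,8 (a full window of length max(S) = 9), so the sequence is purely periodic with period 12.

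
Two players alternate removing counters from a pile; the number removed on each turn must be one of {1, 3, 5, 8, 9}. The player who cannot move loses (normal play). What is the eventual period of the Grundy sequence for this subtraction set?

n :  0  1  2  3  4  5  6  7  8  9 10 11 12 13 14 15 16 17 18 19 20 21 22 23 24 25 26 27 28 29 30 31 32 33
G :  0  1  0  1  0  1  0  1  2  3  2  3  2  3  2  3  0  1  0  1  0  1  0  1  2  3  2  3  2  3  2  3  0  1
G(n+16) = G(n) holds for n = 0,…,8 (a full window of length max(S) = 9), so the sequence is purely periodic with period 16.

16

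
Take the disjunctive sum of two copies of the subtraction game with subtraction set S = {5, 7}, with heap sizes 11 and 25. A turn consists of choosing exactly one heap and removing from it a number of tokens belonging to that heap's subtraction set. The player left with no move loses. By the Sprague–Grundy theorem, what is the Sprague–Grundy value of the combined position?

2

All heaps use S = {5, 7}:
n :  0  1  2  3  4  5  6  7  8  9 10 11 12 13 14 15 16 17 18 19 20 21 22 23 24 25
G :  0  0  0  0  0  1  1  1  1  1  2  2  0  0  0  0  0  1  1  1  1  1  2  2  0  0
Heap A: G(11) = 2.
Heap B: G(25) = 0.
Combined Grundy value = 2 ⊕ 0 = 2.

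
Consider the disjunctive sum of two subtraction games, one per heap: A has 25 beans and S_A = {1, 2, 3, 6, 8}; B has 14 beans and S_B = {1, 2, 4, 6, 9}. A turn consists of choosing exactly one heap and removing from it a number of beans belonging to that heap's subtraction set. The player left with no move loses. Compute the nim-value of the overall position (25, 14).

Heap A, S = {1, 2, 3, 6, 8}:
n :  0  1  2  3  4  5  6  7  8  9 10 11 12 13 14 15 16 17 18 19 20 21 22 23 24 25
G :  0  1  2  3  0  1  2  3  4  0  1  2  3  0  1  2  3  4  0  1  2  3  0  1  2  3
G_A(25) = 3.
Heap B, S = {1, 2, 4, 6, 9}:
G(0) = 0
G(1) = mex{0} = 1
G(2) = mex{1,0} = 2
G(3) = mex{2,1} = 0
G(4) = mex{0,2,0} = 1
G(5) = mex{1,0,1} = 2
G(6) = mex{2,1,2,0} = 3
G(7) = mex{3,2,0,1} = 4
G(8) = mex{4,3,1,2} = 0
G(9) = mex{0,4,2,0,0} = 1
G(10) = mex{1,0,3,1,1} = 2
G(11) = mex{2,1,4,2,2} = 0
G(12) = mex{0,2,0,3,0} = 1
G(13) = mex{1,0,1,4,1} = 2
G(14) = mex{2,1,2,0,2} = 3
G_B(14) = 3.
Combined Grundy value = 3 ⊕ 3 = 0.

0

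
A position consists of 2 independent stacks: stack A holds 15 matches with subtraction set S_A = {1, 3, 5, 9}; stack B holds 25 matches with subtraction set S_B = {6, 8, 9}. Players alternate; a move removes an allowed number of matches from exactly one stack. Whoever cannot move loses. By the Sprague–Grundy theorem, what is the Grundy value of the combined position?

Stack A, S = {1, 3, 5, 9}:
n :  0  1  2  3  4  5  6  7  8  9 10 11 12 13 14 15
G :  0  1  0  1  0  1  0  1  0  1  0  1  0  1  0  1
G_A(15) = 1.
Stack B, S = {6, 8, 9}:
G(0) = 0
G(1) = mex{} = 0
G(2) = mex{} = 0
G(3) = mex{} = 0
G(4) = mex{} = 0
G(5) = mex{} = 0
G(6) = mex{0} = 1
G(7) = mex{0} = 1
G(8) = mex{0,0} = 1
G(9) = mex{0,0,0} = 1
G(10) = mex{0,0,0} = 1
G(11) = mex{0,0,0} = 1
G(12) = mex{1,0,0} = 2
G(13) = mex{1,0,0} = 2
G(14) = mex{1,1,0} = 2
G(15) = mex{1,1,1} = 0
G(16) = mex{1,1,1} = 0
G(17) = mex{1,1,1} = 0
G(18) = mex{2,1,1} = 0
G(19) = mex{2,1,1} = 0
G(20) = mex{2,2,1} = 0
G(21) = mex{0,2,2} = 1
G(22) = mex{0,2,2} = 1
G(23) = mex{0,0,2} = 1
G(24) = mex{0,0,0} = 1
G(25) = mex{0,0,0} = 1
G_B(25) = 1.
Combined Grundy value = 1 ⊕ 1 = 0.

0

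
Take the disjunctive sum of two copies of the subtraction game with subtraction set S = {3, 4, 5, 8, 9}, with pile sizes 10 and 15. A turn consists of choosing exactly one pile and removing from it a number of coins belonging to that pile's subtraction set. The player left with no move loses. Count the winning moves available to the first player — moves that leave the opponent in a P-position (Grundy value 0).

All piles use S = {3, 4, 5, 8, 9}:
G(0) = 0
G(1) = mex{} = 0
G(2) = mex{} = 0
G(3) = mex{0} = 1
G(4) = mex{0,0} = 1
G(5) = mex{0,0,0} = 1
G(6) = mex{1,0,0} = 2
G(7) = mex{1,1,0} = 2
G(8) = mex{1,1,1,0} = 2
G(9) = mex{2,1,1,0,0} = 3
G(10) = mex{2,2,1,0,0} = 3
G(11) = mex{2,2,2,1,0} = 3
G(12) = mex{3,2,2,1,1} = 0
G(13) = mex{3,3,2,1,1} = 0
G(14) = mex{3,3,3,2,1} = 0
G(15) = mex{0,3,3,2,2} = 1
Pile A: G(10) = 3.
Pile B: G(15) = 1.
Combined Grundy value = 3 ⊕ 1 = 2.
A winning move leaves total XOR = 0, i.e. changes one component's Grundy value g to g ⊕ X where X is the current total.
Pile A: need g' = 3⊕2 = 1. Options: 10−3→G=2, 10−4→G=2, 10−5→G=1, 10−8→G=0, 10−9→G=0. Hits: 1.
Pile B: need g' = 1⊕2 = 3. Options: 15−3→G=0, 15−4→G=3, 15−5→G=3, 15−8→G=2, 15−9→G=2. Hits: 2.

3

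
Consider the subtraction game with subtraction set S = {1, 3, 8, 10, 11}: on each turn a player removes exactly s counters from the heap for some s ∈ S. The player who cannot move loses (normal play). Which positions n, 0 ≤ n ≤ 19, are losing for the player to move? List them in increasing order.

0, 2, 4, 6, 18

n :  0  1  2  3  4  5  6  7  8  9 10 11 12 13 14 15 16 17 18 19
G :  0  1  0  1  0  1  0  1  2  3  2  3  2  3  2  3  4  5  0  1
P-positions are exactly the n with G(n) = 0.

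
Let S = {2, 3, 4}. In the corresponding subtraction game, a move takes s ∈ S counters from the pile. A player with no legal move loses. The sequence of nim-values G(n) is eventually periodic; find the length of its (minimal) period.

n :  0  1  2  3  4  5  6  7  8  9 10 11 12 13 14
G :  0  0  1  1  2  2  0  0  1  1  2  2  0  0  1
G(n+6) = G(n) holds for n = 0,…,3 (a full window of length max(S) = 4), so the sequence is purely periodic with period 6.

6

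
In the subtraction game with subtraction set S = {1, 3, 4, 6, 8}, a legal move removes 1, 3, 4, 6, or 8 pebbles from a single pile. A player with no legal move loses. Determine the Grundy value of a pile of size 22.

n :  0  1  2  3  4  5  6  7  8  9 10 11 12 13 14 15 16 17 18 19 20 21 22
G :  0  1  0  1  2  3  2  0  1  0  1  2  3  2  0  1  0  1  2  3  2  0  1

1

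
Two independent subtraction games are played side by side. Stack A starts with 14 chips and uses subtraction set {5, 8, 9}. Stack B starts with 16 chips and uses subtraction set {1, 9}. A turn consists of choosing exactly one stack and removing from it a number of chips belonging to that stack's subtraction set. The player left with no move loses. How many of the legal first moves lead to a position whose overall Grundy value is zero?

0

Stack A, S = {5, 8, 9}:
n :  0  1  2  3  4  5  6  7  8  9 10 11 12 13 14
G :  0  0  0  0  0  1  1  1  1  1  2  2  2  2  0
G_A(14) = 0.
Stack B, S = {1, 9}:
n :  0  1  2  3  4  5  6  7  8  9 10 11 12 13 14 15 16
G :  0  1  0  1  0  1  0  1  0  1  0  1  0  1  0  1  0
G_B(16) = 0.
Combined Grundy value = 0 ⊕ 0 = 0.
A winning move leaves total XOR = 0, i.e. changes one component's Grundy value g to g ⊕ X where X is the current total.
Stack A: target g' = 0⊕0 = 0, but every legal move changes the Grundy value (mex property), so 0 moves.
Stack B: target g' = 0⊕0 = 0, but every legal move changes the Grundy value (mex property), so 0 moves.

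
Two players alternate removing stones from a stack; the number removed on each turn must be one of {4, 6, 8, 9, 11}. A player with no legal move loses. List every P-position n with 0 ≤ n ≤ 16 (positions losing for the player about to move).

n :  0  1  2  3  4  5  6  7  8  9 10 11 12 13 14 15 16
G :  0  0  0  0  1  1  1  1  2  2  2  2  3  3  3  0  0
P-positions are exactly the n with G(n) = 0.

0, 1, 2, 3, 15, 16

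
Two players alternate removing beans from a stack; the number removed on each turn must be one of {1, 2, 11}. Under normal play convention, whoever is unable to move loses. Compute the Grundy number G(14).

2

G(0) = 0
G(1) = mex{0} = 1
G(2) = mex{1,0} = 2
G(3) = mex{2,1} = 0
G(4) = mex{0,2} = 1
G(5) = mex{1,0} = 2
G(6) = mex{2,1} = 0
G(7) = mex{0,2} = 1
G(8) = mex{1,0} = 2
G(9) = mex{2,1} = 0
G(10) = mex{0,2} = 1
G(11) = mex{1,0,0} = 2
G(12) = mex{2,1,1} = 0
G(13) = mex{0,2,2} = 1
G(14) = mex{1,0,0} = 2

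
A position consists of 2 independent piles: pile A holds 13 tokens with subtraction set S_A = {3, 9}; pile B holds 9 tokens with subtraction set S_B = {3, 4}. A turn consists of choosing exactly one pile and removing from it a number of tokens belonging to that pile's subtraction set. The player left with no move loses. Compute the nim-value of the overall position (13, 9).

Pile A, S = {3, 9}:
n :  0  1  2  3  4  5  6  7  8  9 10 11 12 13
G :  0  0  0  1  1  1  0  0  0  1  1  1  0  0
G_A(13) = 0.
Pile B, S = {3, 4}:
G(0) = 0
G(1) = mex{} = 0
G(2) = mex{} = 0
G(3) = mex{0} = 1
G(4) = mex{0,0} = 1
G(5) = mex{0,0} = 1
G(6) = mex{1,0} = 2
G(7) = mex{1,1} = 0
G(8) = mex{1,1} = 0
G(9) = mex{2,1} = 0
G_B(9) = 0.
Combined Grundy value = 0 ⊕ 0 = 0.

0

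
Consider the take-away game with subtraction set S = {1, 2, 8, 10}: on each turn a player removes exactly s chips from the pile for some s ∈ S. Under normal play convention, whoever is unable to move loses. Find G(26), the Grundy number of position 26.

n :  0  1  2  3  4  5  6  7  8  9 10 11 12 13 14 15 16 17 18 19 20 21 22 23 24 25 26
G :  0  1  2  0  1  2  0  1  2  0  1  2  0  1  2  0  1  2  0  1  2  0  1  2  0  1  2

2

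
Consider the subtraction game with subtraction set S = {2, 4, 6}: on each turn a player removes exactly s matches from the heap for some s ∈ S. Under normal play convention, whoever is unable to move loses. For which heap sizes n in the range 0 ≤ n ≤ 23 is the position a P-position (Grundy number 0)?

n :  0  1  2  3  4  5  6  7  8  9 10 11 12 13 14 15 16 17 18 19 20 21 22 23
G :  0  0  1  1  2  2  3  3  0  0  1  1  2  2  3  3  0  0  1  1  2  2  3  3
P-positions are exactly the n with G(n) = 0.

0, 1, 8, 9, 16, 17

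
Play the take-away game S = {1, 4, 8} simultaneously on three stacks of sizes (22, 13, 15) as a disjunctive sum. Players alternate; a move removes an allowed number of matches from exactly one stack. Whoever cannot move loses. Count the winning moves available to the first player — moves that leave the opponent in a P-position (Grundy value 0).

3

All stacks use S = {1, 4, 8}:
G(0) = 0
G(1) = mex{0} = 1
G(2) = mex{1} = 0
G(3) = mex{0} = 1
G(4) = mex{1,0} = 2
G(5) = mex{2,1} = 0
G(6) = mex{0,0} = 1
G(7) = mex{1,1} = 0
G(8) = mex{0,2,0} = 1
G(9) = mex{1,0,1} = 2
G(10) = mex{2,1,0} = 3
G(11) = mex{3,0,1} = 2
G(12) = mex{2,1,2} = 0
G(13) = mex{0,2,0} = 1
G(14) = mex{1,3,1} = 0
G(15) = mex{0,2,0} = 1
G(16) = mex{1,0,1} = 2
G(17) = mex{2,1,2} = 0
G(18) = mex{0,0,3} = 1
G(19) = mex{1,1,2} = 0
G(20) = mex{0,2,0} = 1
G(21) = mex{1,0,1} = 2
G(22) = mex{2,1,0} = 3
Stack A: G(22) = 3.
Stack B: G(13) = 1.
Stack C: G(15) = 1.
Combined Grundy value = 3 ⊕ 1 ⊕ 1 = 3.
A winning move leaves total XOR = 0, i.e. changes one component's Grundy value g to g ⊕ X where X is the current total.
Stack A: need g' = 3⊕3 = 0. Options: 22−1→G=2, 22−4→G=1, 22−8→G=0. Hits: 1.
Stack B: need g' = 1⊕3 = 2. Options: 13−1→G=0, 13−4→G=2, 13−8→G=0. Hits: 1.
Stack C: need g' = 1⊕3 = 2. Options: 15−1→G=0, 15−4→G=2, 15−8→G=0. Hits: 1.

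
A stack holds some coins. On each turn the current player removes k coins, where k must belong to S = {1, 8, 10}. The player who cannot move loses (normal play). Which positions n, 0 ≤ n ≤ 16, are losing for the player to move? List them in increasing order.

0, 2, 4, 6, 9, 11, 13, 15

n :  0  1  2  3  4  5  6  7  8  9 10 11 12 13 14 15 16
G :  0  1  0  1  0  1  0  1  2  0  1  0  1  0  1  0  1
P-positions are exactly the n with G(n) = 0.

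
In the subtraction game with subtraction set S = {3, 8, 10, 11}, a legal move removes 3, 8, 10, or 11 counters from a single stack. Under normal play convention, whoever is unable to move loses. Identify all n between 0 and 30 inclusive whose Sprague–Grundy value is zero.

G(0) = 0
G(1) = mex{} = 0
G(2) = mex{} = 0
G(3) = mex{0} = 1
G(4) = mex{0} = 1
G(5) = mex{0} = 1
G(6) = mex{1} = 0
G(7) = mex{1} = 0
G(8) = mex{1,0} = 2
G(9) = mex{0,0} = 1
G(10) = mex{0,0,0} = 1
G(11) = mex{2,1,0,0} = 3
G(12) = mex{1,1,0,0} = 2
G(13) = mex{1,1,1,0} = 2
G(14) = mex{3,0,1,1} = 2
G(15) = mex{2,0,1,1} = 3
G(16) = mex{2,2,0,1} = 3
G(17) = mex{2,1,0,0} = 3
G(18) = mex{3,1,2,0} = 4
G(19) = mex{3,3,1,2} = 0
G(20) = mex{3,2,1,1} = 0
G(21) = mex{4,2,3,1} = 0
G(22) = mex{0,2,2,3} = 1
G(23) = mex{0,3,2,2} = 1
G(24) = mex{0,3,2,2} = 1
G(25) = mex{1,3,3,2} = 0
G(26) = mex{1,4,3,3} = 0
G(27) = mex{1,0,3,3} = 2
G(28) = mex{0,0,4,3} = 1
G(29) = mex{0,0,0,4} = 1
G(30) = mex{2,1,0,0} = 3
P-positions are exactly the n with G(n) = 0.

0, 1, 2, 6, 7, 19, 20, 21, 25, 26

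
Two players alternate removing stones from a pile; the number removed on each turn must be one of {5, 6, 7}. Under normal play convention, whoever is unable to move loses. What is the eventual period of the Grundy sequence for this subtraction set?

12

n :  0  1  2  3  4  5  6  7  8  9 10 11 12 13 14 15 16 17 18 19 20 21 22 23 24 25
G :  0  0  0  0  0  1  1  1  1  1  2  2  0  0  0  0  0  1  1  1  1  1  2  2  0  0
G(n+12) = G(n) holds for n = 0,…,6 (a full window of length max(S) = 7), so the sequence is purely periodic with period 12.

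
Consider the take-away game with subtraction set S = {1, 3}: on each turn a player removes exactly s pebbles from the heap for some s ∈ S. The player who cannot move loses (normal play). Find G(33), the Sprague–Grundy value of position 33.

n :  0  1  2  3  4  5  6  7  8  9 10 11 12 13 14 15 16 17 18 19 20 21 22 23 24 25 26 27 28 29 30 31 32 33
G :  0  1  0  1  0  1  0  1  0  1  0  1  0  1  0  1  0  1  0  1  0  1  0  1  0  1  0  1  0  1  0  1  0  1

1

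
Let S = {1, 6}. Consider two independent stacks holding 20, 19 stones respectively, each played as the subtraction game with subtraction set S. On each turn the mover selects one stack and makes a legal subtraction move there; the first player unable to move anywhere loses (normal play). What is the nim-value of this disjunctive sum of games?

3

All stacks use S = {1, 6}:
n :  0  1  2  3  4  5  6  7  8  9 10 11 12 13 14 15 16 17 18 19 20
G :  0  1  0  1  0  1  2  0  1  0  1  0  1  2  0  1  0  1  0  1  2
Stack A: G(20) = 2.
Stack B: G(19) = 1.
Combined Grundy value = 2 ⊕ 1 = 3.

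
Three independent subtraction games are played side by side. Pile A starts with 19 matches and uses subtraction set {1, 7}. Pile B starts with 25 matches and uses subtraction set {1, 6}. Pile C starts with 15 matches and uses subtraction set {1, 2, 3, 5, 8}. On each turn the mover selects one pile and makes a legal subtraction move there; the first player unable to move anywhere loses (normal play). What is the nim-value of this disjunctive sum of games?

Pile A, S = {1, 7}:
G(0) = 0
G(1) = mex{0} = 1
G(2) = mex{1} = 0
G(3) = mex{0} = 1
G(4) = mex{1} = 0
G(5) = mex{0} = 1
G(6) = mex{1} = 0
G(7) = mex{0,0} = 1
G(8) = mex{1,1} = 0
G(9) = mex{0,0} = 1
G(10) = mex{1,1} = 0
G(11) = mex{0,0} = 1
G(12) = mex{1,1} = 0
G(13) = mex{0,0} = 1
G(14) = mex{1,1} = 0
G(15) = mex{0,0} = 1
G(16) = mex{1,1} = 0
G(17) = mex{0,0} = 1
G(18) = mex{1,1} = 0
G(19) = mex{0,0} = 1
G_A(19) = 1.
Pile B, S = {1, 6}:
G(0) = 0
G(1) = mex{0} = 1
G(2) = mex{1} = 0
G(3) = mex{0} = 1
G(4) = mex{1} = 0
G(5) = mex{0} = 1
G(6) = mex{1,0} = 2
G(7) = mex{2,1} = 0
G(8) = mex{0,0} = 1
G(9) = mex{1,1} = 0
G(10) = mex{0,0} = 1
G(11) = mex{1,1} = 0
G(12) = mex{0,2} = 1
G(13) = mex{1,0} = 2
G(14) = mex{2,1} = 0
G(15) = mex{0,0} = 1
G(16) = mex{1,1} = 0
G(17) = mex{0,0} = 1
G(18) = mex{1,1} = 0
G(19) = mex{0,2} = 1
G(20) = mex{1,0} = 2
G(21) = mex{2,1} = 0
G(22) = mex{0,0} = 1
G(23) = mex{1,1} = 0
G(24) = mex{0,0} = 1
G(25) = mex{1,1} = 0
G_B(25) = 0.
Pile C, S = {1, 2, 3, 5, 8}:
G(0) = 0
G(1) = mex{0} = 1
G(2) = mex{1,0} = 2
G(3) = mex{2,1,0} = 3
G(4) = mex{3,2,1} = 0
G(5) = mex{0,3,2,0} = 1
G(6) = mex{1,0,3,1} = 2
G(7) = mex{2,1,0,2} = 3
G(8) = mex{3,2,1,3,0} = 4
G(9) = mex{4,3,2,0,1} = 5
G(10) = mex{5,4,3,1,2} = 0
G(11) = mex{0,5,4,2,3} = 1
G(12) = mex{1,0,5,3,0} = 2
G(13) = mex{2,1,0,4,1} = 3
G(14) = mex{3,2,1,5,2} = 0
G(15) = mex{0,3,2,0,3} = 1
G_C(15) = 1.
Combined Grundy value = 1 ⊕ 0 ⊕ 1 = 0.

0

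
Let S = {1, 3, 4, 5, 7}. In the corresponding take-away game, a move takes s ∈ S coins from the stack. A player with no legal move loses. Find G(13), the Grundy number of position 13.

3

G(0) = 0
G(1) = mex{0} = 1
G(2) = mex{1} = 0
G(3) = mex{0,0} = 1
G(4) = mex{1,1,0} = 2
G(5) = mex{2,0,1,0} = 3
G(6) = mex{3,1,0,1} = 2
G(7) = mex{2,2,1,0,0} = 3
G(8) = mex{3,3,2,1,1} = 0
G(9) = mex{0,2,3,2,0} = 1
G(10) = mex{1,3,2,3,1} = 0
G(11) = mex{0,0,3,2,2} = 1
G(12) = mex{1,1,0,3,3} = 2
G(13) = mex{2,0,1,0,2} = 3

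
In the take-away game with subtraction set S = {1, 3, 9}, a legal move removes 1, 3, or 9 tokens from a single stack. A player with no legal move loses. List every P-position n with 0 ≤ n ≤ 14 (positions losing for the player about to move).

0, 2, 4, 6, 8, 10, 12, 14

n :  0  1  2  3  4  5  6  7  8  9 10 11 12 13 14
G :  0  1  0  1  0  1  0  1  0  1  0  1  0  1  0
P-positions are exactly the n with G(n) = 0.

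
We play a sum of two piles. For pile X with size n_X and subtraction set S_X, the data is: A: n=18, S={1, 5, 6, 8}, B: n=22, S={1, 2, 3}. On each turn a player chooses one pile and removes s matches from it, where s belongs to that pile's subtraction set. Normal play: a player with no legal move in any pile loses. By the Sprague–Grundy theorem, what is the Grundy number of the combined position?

1

Pile A, S = {1, 5, 6, 8}:
n :  0  1  2  3  4  5  6  7  8  9 10 11 12 13 14 15 16 17 18
G :  0  1  0  1  0  1  2  3  2  3  2  0  1  0  1  0  1  2  3
G_A(18) = 3.
Pile B, S = {1, 2, 3}:
G(0) = 0
G(1) = mex{0} = 1
G(2) = mex{1,0} = 2
G(3) = mex{2,1,0} = 3
G(4) = mex{3,2,1} = 0
G(5) = mex{0,3,2} = 1
G(6) = mex{1,0,3} = 2
G(7) = mex{2,1,0} = 3
G(8) = mex{3,2,1} = 0
G(9) = mex{0,3,2} = 1
G(10) = mex{1,0,3} = 2
G(11) = mex{2,1,0} = 3
G(12) = mex{3,2,1} = 0
G(13) = mex{0,3,2} = 1
G(14) = mex{1,0,3} = 2
G(15) = mex{2,1,0} = 3
G(16) = mex{3,2,1} = 0
G(17) = mex{0,3,2} = 1
G(18) = mex{1,0,3} = 2
G(19) = mex{2,1,0} = 3
G(20) = mex{3,2,1} = 0
G(21) = mex{0,3,2} = 1
G(22) = mex{1,0,3} = 2
G_B(22) = 2.
Combined Grundy value = 3 ⊕ 2 = 1.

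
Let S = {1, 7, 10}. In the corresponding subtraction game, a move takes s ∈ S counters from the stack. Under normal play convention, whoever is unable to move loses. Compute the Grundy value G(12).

G(0) = 0
G(1) = mex{0} = 1
G(2) = mex{1} = 0
G(3) = mex{0} = 1
G(4) = mex{1} = 0
G(5) = mex{0} = 1
G(6) = mex{1} = 0
G(7) = mex{0,0} = 1
G(8) = mex{1,1} = 0
G(9) = mex{0,0} = 1
G(10) = mex{1,1,0} = 2
G(11) = mex{2,0,1} = 3
G(12) = mex{3,1,0} = 2

2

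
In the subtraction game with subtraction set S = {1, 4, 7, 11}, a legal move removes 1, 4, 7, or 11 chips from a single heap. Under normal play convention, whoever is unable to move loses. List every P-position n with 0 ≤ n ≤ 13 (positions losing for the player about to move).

0, 2, 5, 8, 10

G(0) = 0
G(1) = mex{0} = 1
G(2) = mex{1} = 0
G(3) = mex{0} = 1
G(4) = mex{1,0} = 2
G(5) = mex{2,1} = 0
G(6) = mex{0,0} = 1
G(7) = mex{1,1,0} = 2
G(8) = mex{2,2,1} = 0
G(9) = mex{0,0,0} = 1
G(10) = mex{1,1,1} = 0
G(11) = mex{0,2,2,0} = 1
G(12) = mex{1,0,0,1} = 2
G(13) = mex{2,1,1,0} = 3
P-positions are exactly the n with G(n) = 0.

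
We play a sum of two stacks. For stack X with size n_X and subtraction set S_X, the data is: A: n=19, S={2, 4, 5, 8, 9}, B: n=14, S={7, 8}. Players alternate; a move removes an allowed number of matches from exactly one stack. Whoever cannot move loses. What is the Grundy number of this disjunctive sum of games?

Stack A, S = {2, 4, 5, 8, 9}:
n :  0  1  2  3  4  5  6  7  8  9 10 11 12 13 14 15 16 17 18 19
G :  0  0  1  1  2  2  3  0  4  1  5  2  3  0  0  1  1  2  2  3
G_A(19) = 3.
Stack B, S = {7, 8}:
n :  0  1  2  3  4  5  6  7  8  9 10 11 12 13 14
G :  0  0  0  0  0  0  0  1  1  1  1  1  1  1  2
G_B(14) = 2.
Combined Grundy value = 3 ⊕ 2 = 1.

1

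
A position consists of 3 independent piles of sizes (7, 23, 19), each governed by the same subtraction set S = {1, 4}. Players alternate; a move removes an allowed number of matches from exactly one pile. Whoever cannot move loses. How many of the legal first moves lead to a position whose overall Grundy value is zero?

2

All piles use S = {1, 4}:
G(0) = 0
G(1) = mex{0} = 1
G(2) = mex{1} = 0
G(3) = mex{0} = 1
G(4) = mex{1,0} = 2
G(5) = mex{2,1} = 0
G(6) = mex{0,0} = 1
G(7) = mex{1,1} = 0
G(8) = mex{0,2} = 1
G(9) = mex{1,0} = 2
G(10) = mex{2,1} = 0
G(11) = mex{0,0} = 1
G(12) = mex{1,1} = 0
G(13) = mex{0,2} = 1
G(14) = mex{1,0} = 2
G(15) = mex{2,1} = 0
G(16) = mex{0,0} = 1
G(17) = mex{1,1} = 0
G(18) = mex{0,2} = 1
G(19) = mex{1,0} = 2
G(20) = mex{2,1} = 0
G(21) = mex{0,0} = 1
G(22) = mex{1,1} = 0
G(23) = mex{0,2} = 1
Pile A: G(7) = 0.
Pile B: G(23) = 1.
Pile C: G(19) = 2.
Combined Grundy value = 0 ⊕ 1 ⊕ 2 = 3.
A winning move leaves total XOR = 0, i.e. changes one component's Grundy value g to g ⊕ X where X is the current total.
Pile A: need g' = 0⊕3 = 3. Options: 7−1→G=1, 7−4→G=1. Hits: 0.
Pile B: need g' = 1⊕3 = 2. Options: 23−1→G=0, 23−4→G=2. Hits: 1.
Pile C: need g' = 2⊕3 = 1. Options: 19−1→G=1, 19−4→G=0. Hits: 1.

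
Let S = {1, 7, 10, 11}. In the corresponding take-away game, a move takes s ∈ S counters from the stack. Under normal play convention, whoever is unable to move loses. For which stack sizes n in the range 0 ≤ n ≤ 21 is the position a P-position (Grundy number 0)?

0, 2, 4, 6, 8, 20

n :  0  1  2  3  4  5  6  7  8  9 10 11 12 13 14 15 16 17 18 19 20 21
G :  0  1  0  1  0  1  0  1  0  1  2  3  2  3  2  3  2  3  2  3  0  1
P-positions are exactly the n with G(n) = 0.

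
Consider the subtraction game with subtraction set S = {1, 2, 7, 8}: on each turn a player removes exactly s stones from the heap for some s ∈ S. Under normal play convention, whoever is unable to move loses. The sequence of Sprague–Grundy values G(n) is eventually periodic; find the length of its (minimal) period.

n :  0  1  2  3  4  5  6  7  8  9 10 11 12 13 14
G :  0  1  2  0  1  2  0  1  2  0  1  2  0  1  2
G(n+3) = G(n) holds for n = 0,…,7 (a full window of length max(S) = 8), so the sequence is purely periodic with period 3.

3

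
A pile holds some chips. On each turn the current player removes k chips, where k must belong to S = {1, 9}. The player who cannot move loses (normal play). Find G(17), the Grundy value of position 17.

1

n :  0  1  2  3  4  5  6  7  8  9 10 11 12 13 14 15 16 17
G :  0  1  0  1  0  1  0  1  0  1  0  1  0  1  0  1  0  1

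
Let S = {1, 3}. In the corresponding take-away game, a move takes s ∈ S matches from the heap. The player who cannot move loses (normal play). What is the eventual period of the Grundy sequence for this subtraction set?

2

n :  0  1  2  3  4  5  6  7  8  9 10 11 12 13 14
G :  0  1  0  1  0  1  0  1  0  1  0  1  0  1  0
G(n+2) = G(n) holds for n = 0,…,2 (a full window of length max(S) = 3), so the sequence is purely periodic with period 2.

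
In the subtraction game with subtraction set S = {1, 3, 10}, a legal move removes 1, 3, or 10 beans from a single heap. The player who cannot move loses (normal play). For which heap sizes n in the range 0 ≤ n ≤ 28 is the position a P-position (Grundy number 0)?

0, 2, 4, 6, 8, 13, 15, 17, 19, 21, 26, 28

n :  0  1  2  3  4  5  6  7  8  9 10 11 12 13 14 15 16 17 18 19 20 21 22 23 24 25 26 27 28
G :  0  1  0  1  0  1  0  1  0  1  2  3  2  0  1  0  1  0  1  0  1  0  1  2  3  2  0  1  0
P-positions are exactly the n with G(n) = 0.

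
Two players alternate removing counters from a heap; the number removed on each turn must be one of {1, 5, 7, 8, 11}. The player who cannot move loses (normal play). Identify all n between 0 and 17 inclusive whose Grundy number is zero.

n :  0  1  2  3  4  5  6  7  8  9 10 11 12 13 14 15 16 17
G :  0  1  0  1  0  1  0  1  2  3  2  3  2  3  2  3  0  1
P-positions are exactly the n with G(n) = 0.

0, 2, 4, 6, 16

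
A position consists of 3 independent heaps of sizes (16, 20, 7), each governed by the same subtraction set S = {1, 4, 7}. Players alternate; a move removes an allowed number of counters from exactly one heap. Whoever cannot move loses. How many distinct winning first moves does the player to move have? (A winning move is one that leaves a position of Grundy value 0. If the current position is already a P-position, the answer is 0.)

All heaps use S = {1, 4, 7}:
n :  0  1  2  3  4  5  6  7  8  9 10 11 12 13 14 15 16 17 18 19 20
G :  0  1  0  1  2  0  1  2  0  1  0  1  2  0  1  2  0  1  0  1  2
Heap A: G(16) = 0.
Heap B: G(20) = 2.
Heap C: G(7) = 2.
Combined Grundy value = 0 ⊕ 2 ⊕ 2 = 0.
A winning move leaves total XOR = 0, i.e. changes one component's Grundy value g to g ⊕ X where X is the current total.
Heap A: target g' = 0⊕0 = 0, but every legal move changes the Grundy value (mex property), so 0 moves.
Heap B: target g' = 2⊕0 = 2, but every legal move changes the Grundy value (mex property), so 0 moves.
Heap C: target g' = 2⊕0 = 2, but every legal move changes the Grundy value (mex property), so 0 moves.

0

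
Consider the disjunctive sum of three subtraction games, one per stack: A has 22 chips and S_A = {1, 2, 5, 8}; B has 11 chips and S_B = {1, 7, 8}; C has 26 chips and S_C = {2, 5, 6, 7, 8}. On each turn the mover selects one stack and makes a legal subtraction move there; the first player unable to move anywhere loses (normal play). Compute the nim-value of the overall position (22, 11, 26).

Stack A, S = {1, 2, 5, 8}:
n :  0  1  2  3  4  5  6  7  8  9 10 11 12 13 14 15 16 17 18 19 20 21 22
G :  0  1  2  0  1  2  0  1  2  0  1  2  0  1  2  0  1  2  0  1  2  0  1
G_A(22) = 1.
Stack B, S = {1, 7, 8}:
n :  0  1  2  3  4  5  6  7  8  9 10 11
G :  0  1  0  1  0  1  0  1  2  3  2  3
G_B(11) = 3.
Stack C, S = {2, 5, 6, 7, 8}:
n :  0  1  2  3  4  5  6  7  8  9 10 11 12 13 14 15 16 17 18 19 20 21 22 23 24 25 26
G :  0  0  1  1  0  2  1  3  2  2  3  3  4  0  0  1  1  0  2  1  3  2  2  3  3  4  0
G_C(26) = 0.
Combined Grundy value = 1 ⊕ 3 ⊕ 0 = 2.

2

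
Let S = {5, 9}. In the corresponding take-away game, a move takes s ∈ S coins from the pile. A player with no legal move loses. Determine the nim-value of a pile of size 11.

2

n :  0  1  2  3  4  5  6  7  8  9 10 11
G :  0  0  0  0  0  1  1  1  1  1  2  2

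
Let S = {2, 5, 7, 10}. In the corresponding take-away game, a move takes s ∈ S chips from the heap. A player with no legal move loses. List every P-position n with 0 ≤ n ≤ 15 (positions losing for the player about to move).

0, 1, 4, 12, 13

n :  0  1  2  3  4  5  6  7  8  9 10 11 12 13 14 15
G :  0  0  1  1  0  2  1  3  2  2  3  3  0  0  1  1
P-positions are exactly the n with G(n) = 0.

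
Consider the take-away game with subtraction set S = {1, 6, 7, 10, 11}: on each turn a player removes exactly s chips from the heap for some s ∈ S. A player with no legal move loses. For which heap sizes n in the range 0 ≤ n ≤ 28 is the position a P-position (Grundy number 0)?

G(0) = 0
G(1) = mex{0} = 1
G(2) = mex{1} = 0
G(3) = mex{0} = 1
G(4) = mex{1} = 0
G(5) = mex{0} = 1
G(6) = mex{1,0} = 2
G(7) = mex{2,1,0} = 3
G(8) = mex{3,0,1} = 2
G(9) = mex{2,1,0} = 3
G(10) = mex{3,0,1,0} = 2
G(11) = mex{2,1,0,1,0} = 3
G(12) = mex{3,2,1,0,1} = 4
G(13) = mex{4,3,2,1,0} = 5
G(14) = mex{5,2,3,0,1} = 4
G(15) = mex{4,3,2,1,0} = 5
G(16) = mex{5,2,3,2,1} = 0
G(17) = mex{0,3,2,3,2} = 1
G(18) = mex{1,4,3,2,3} = 0
G(19) = mex{0,5,4,3,2} = 1
G(20) = mex{1,4,5,2,3} = 0
G(21) = mex{0,5,4,3,2} = 1
G(22) = mex{1,0,5,4,3} = 2
G(23) = mex{2,1,0,5,4} = 3
G(24) = mex{3,0,1,4,5} = 2
G(25) = mex{2,1,0,5,4} = 3
G(26) = mex{3,0,1,0,5} = 2
G(27) = mex{2,1,0,1,0} = 3
G(28) = mex{3,2,1,0,1} = 4
P-positions are exactly the n with G(n) = 0.

0, 2, 4, 16, 18, 20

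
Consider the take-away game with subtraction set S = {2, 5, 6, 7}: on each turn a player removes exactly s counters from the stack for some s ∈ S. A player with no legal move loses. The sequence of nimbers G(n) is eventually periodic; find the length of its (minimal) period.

12

n :  0  1  2  3  4  5  6  7  8  9 10 11 12 13 14 15 16 17 18 19 20 21 22 23 24 25
G :  0  0  1  1  0  2  1  3  2  2  3  3  0  0  1  1  0  2  1  3  2  2  3  3  0  0
G(n+12) = G(n) holds for n = 0,…,6 (a full window of length max(S) = 7), so the sequence is purely periodic with period 12.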